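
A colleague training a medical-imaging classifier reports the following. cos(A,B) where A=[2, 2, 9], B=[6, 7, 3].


A·B = 2·6 + 2·7 + 9·3 = 53
‖A‖ = √89 = 9.434, ‖B‖ = √94 = 9.6954
cos = 53/(√89·√94) = 53/√8366 = 0.5795

0.5795


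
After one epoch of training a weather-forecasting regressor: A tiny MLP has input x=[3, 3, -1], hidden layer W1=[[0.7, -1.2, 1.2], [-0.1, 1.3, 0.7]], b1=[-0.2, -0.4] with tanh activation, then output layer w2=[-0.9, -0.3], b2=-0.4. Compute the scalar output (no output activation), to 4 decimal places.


z1[0] = (0.7)·(3) + (-1.2)·(3) + (1.2)·(-1) - 0.2 = -2.9
z1[1] = (-0.1)·(3) + (1.3)·(3) + (0.7)·(-1) - 0.4 = 2.5
h = tanh(z1) = [-0.994, 0.9866]
output = (-0.9)·(-0.994) + (-0.3)·(0.9866) - 0.4 = 0.1986

0.1986


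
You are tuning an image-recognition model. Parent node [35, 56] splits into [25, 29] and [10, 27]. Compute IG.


Parent = [35, 56], H_parent = 0.9612
H_left = 0.996 (n=54), H_right = 0.8419 (n=37)
H_children = (54/91)·0.996 + (37/91)·0.8419 = 0.9333
IG = 0.9612 - 0.9333 = 0.0279

0.0279


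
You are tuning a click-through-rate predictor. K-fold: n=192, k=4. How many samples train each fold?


Fold size = 192/4 = 48
Training per fold = 192 - 48 = 144

144


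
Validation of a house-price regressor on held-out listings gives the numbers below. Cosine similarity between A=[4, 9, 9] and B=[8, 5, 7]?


A·B = 4·8 + 9·5 + 9·7 = 140
‖A‖ = √178 = 13.3417, ‖B‖ = √138 = 11.7473
cos = 140/(√178·√138) = 140/√24564 = 0.8933

0.8933


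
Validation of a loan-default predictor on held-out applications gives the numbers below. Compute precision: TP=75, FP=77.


Precision = TP/(TP+FP)
= 75/(75+77)
= 75/152 = 49.34%

49.34%


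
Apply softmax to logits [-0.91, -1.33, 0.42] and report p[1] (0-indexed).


Exponentials: e^-0.91=0.4025, e^-1.33=0.2645, e^0.42=1.522
Sum = 2.189
Softmax = [0.1839, 0.1208, 0.6953]
p[1] = 0.2645/2.189 = 0.1208

0.1208


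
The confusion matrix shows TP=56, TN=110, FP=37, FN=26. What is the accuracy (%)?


Accuracy = (TP+TN)/(TP+TN+FP+FN)
= (56+110)/(229)
= 166/229 = 72.49%

72.49%


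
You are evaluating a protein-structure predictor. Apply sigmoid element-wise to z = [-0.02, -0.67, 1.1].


σ(-0.02) = 1/(1+e^0.02) = 0.495
σ(-0.67) = 1/(1+e^0.67) = 0.3385
σ(1.1) = 1/(1+e^-1.1) = 0.7503
result = [0.495, 0.3385, 0.7503]

[0.495, 0.3385, 0.7503]


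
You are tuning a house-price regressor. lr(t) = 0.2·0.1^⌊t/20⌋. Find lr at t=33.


n_drops = ⌊33/20⌋ = 1
lr = 0.2·0.1^1 = 0.2·0.1 = 0.02

0.02


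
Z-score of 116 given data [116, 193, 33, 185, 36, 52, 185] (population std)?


μ = 114.2857, σ = 68.4684
z = (116 - 114.2857)/68.4684 = 0.025

0.025


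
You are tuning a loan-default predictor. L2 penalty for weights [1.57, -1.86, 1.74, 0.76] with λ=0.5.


‖w‖₂² = (1.57)² + (-1.86)² + (1.74)² + (0.76)²
     = 2.4649 + 3.4596 + 3.0276 + 0.5776
     = 9.5297
λ·‖w‖₂² = 0.5·9.5297 = 4.76485

4.76485


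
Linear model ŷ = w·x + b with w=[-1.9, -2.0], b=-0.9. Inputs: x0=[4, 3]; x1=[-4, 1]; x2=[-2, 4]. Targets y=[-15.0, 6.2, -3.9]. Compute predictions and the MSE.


ŷ0 = (-1.9)·(4) + (-2.0)·(3) - 0.9 = -14.5
ŷ1 = (-1.9)·(-4) + (-2.0)·(1) - 0.9 = 4.7
ŷ2 = (-1.9)·(-2) + (-2.0)·(4) - 0.9 = -5.1
errors² = [0.25, 2.25, 1.44]
MSE = 3.9400/3 = 1.3133

1.3133


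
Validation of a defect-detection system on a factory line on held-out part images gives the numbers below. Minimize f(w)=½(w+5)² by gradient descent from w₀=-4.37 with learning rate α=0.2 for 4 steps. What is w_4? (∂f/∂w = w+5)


step 1: grad = -4.37+5 = 0.63; w = -4.37 - 0.2·(0.63) = -4.496
step 2: grad = -4.496+5 = 0.504; w = -4.496 - 0.2·(0.504) = -4.5968
step 3: grad = -4.5968+5 = 0.4032; w = -4.5968 - 0.2·(0.4032) = -4.67744
step 4: grad = -4.67744+5 = 0.32256; w = -4.67744 - 0.2·(0.32256) = -4.741952

-4.741952


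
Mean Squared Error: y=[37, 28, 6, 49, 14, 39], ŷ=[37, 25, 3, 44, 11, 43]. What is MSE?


Squared errors: (37-37)²=0, (28-25)²=9, (6-3)²=9, (49-44)²=25, (14-11)²=9, (39-43)²=16
Sum = 68
MSE = 68/6 = 34/3

34/3


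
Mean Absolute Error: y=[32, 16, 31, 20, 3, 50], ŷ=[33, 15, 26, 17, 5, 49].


Absolute errors: |32-33|=1, |16-15|=1, |31-26|=5, |20-17|=3, |3-5|=2, |50-49|=1
Sum = 13
MAE = 13/6 = 13/6

13/6


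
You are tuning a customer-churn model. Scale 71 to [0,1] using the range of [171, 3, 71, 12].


min=3, max=171
(71-3)/(171-3) = 68/168 = 0.4048

0.4048


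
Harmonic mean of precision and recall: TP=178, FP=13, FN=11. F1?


Precision = 178/191 = 0.9319
Recall = 178/189 = 0.9418
F1 = 2·P·R/(P+R) = 2·TP/(2·TP+FP+FN) = 356/(356+13+11) = 356/380 = 0.9368

0.9368


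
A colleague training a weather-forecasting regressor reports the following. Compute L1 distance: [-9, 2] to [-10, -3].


d = |-9+ 10| + |2+ 3|
  = 1 + 5
  = 6

6


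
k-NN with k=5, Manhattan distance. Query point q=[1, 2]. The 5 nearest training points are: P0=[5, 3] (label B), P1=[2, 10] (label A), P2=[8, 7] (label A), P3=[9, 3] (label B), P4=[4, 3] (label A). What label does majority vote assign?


d(q,P0) = 5  (label B)
d(q,P1) = 9  (label A)
d(q,P2) = 12  (label A)
d(q,P3) = 9  (label B)
d(q,P4) = 4  (label A)
Votes: A=3, B=2
Majority → A

A


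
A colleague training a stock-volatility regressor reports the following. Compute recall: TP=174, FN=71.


Recall = TP/(TP+FN)
= 174/(174+71)
= 174/245 = 71.02%

71.02%


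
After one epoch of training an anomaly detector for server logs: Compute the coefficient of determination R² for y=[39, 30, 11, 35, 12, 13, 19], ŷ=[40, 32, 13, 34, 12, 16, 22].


ȳ = 22.7143
SS_res = Σ(y-ŷ)² = 28
SS_tot = Σ(y-ȳ)² = 829.43
R² = 1 - SS_res/SS_tot = 1 - 0.0338 = 0.9662

0.9662


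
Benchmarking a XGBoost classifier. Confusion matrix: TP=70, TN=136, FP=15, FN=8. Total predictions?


Total = TP + TN + FP + FN
= 70 + 136 + 15 + 8
= 229
(Predicted positive: 85, predicted negative: 144)

229


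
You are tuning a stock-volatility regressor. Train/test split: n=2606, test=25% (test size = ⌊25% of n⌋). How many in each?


Test = ⌊2606·25/100⌋ = 651
Train = 2606 - 651 = 1955

Train: 1955, Test: 651


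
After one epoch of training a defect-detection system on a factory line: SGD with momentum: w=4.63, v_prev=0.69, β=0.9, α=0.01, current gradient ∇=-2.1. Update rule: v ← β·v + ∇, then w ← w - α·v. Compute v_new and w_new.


v_new = 0.9·0.69 - 2.1 = 0.621 - 2.1 = -1.479
w_new = 4.63 - 0.01·-1.479 = 4.63 + 0.01479 = 4.64479

v_new=-1.479, w_new=4.64479


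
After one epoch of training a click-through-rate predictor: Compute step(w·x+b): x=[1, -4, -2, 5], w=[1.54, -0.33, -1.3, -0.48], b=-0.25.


z = (1)·(1.54) + (-4)·(-0.33) + (-2)·(-1.3) + (5)·(-0.48) - 0.25
  = 2.81
step(z) = 1 (z≥0)

1


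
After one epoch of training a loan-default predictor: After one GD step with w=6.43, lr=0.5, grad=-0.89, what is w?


w_new = w - α·∇
= 6.43 - 0.5·-0.89
= 6.43 + 0.445
= 6.875

6.875


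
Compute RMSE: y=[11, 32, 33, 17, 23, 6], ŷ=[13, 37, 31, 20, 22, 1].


MSE = 68/6 = 11.3333
RMSE = √(68/6) = 3.3665

3.3665


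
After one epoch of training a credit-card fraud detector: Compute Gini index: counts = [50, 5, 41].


Probabilities: [50/96, 5/96, 41/96] ≈ [0.5208, 0.0521, 0.4271]
Σpᵢ² = (2500 + 25 + 1681)/96² = 4206/9216
Gini = 1 - Σpᵢ² = 1 - 4206/9216 = 0.5436

0.5436


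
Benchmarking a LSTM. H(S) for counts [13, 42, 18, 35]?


Probabilities: [13/108, 42/108, 18/108, 35/108] ≈ [0.1204, 0.3889, 0.1667, 0.3241]
H = -((13/108)·log₂(13/108) + (42/108)·log₂(42/108) + (18/108)·log₂(18/108) + (35/108)·log₂(35/108))
  = 1.8552 bits

1.8552 bits


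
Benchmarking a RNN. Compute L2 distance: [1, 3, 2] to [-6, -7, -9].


d = √((1+ 6)² + (3+ 7)² + (2+ 9)²)
  = √(49 + 100 + 121)
  = √270 = 16.4317

16.4317


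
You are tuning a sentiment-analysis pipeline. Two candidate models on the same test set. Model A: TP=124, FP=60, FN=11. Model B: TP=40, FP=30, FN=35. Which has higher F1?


Model A: P=124/184=0.6739, R=124/135=0.9185, F1=2PR/(P+R)=2TP/(2TP+FP+FN)=248/319=0.7774
Model B: P=40/70=0.5714, R=40/75=0.5333, F1=2PR/(P+R)=2TP/(2TP+FP+FN)=80/145=0.5517
0.7774 > 0.5517 → Model A

Model A


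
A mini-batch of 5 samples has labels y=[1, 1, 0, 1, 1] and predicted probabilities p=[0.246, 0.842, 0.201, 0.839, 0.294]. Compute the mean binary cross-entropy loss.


L[0] = -ln(0.246) = 1.4024
L[1] = -ln(0.842) = 0.172
L[2] = -ln(1-0.201) = -ln(0.799) = 0.2244
L[3] = -ln(0.839) = 0.1755
L[4] = -ln(0.294) = 1.2242
mean = (1.4024 + 0.172 + 0.2244 + 0.1755 + 1.2242)/5 = 0.6397

0.6397


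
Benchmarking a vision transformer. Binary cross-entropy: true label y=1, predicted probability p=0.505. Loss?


BCE = -[y·ln(p) + (1-y)·ln(1-p)]
= -1·ln(0.505) - 0
= -ln(0.505) = 0.6832

0.6832


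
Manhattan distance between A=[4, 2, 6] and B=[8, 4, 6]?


d = |4-8| + |2-4| + |6-6|
  = 4 + 2 + 0
  = 6

6


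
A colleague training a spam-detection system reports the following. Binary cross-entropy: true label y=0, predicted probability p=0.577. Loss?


BCE = -[y·ln(p) + (1-y)·ln(1-p)]
= -0 - 1·ln(1-0.577)
= -ln(0.423) = 0.8604

0.8604


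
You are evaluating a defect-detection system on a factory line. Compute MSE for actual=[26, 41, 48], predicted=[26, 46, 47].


Squared errors: (26-26)²=0, (41-46)²=25, (48-47)²=1
Sum = 26
MSE = 26/3 = 26/3

26/3


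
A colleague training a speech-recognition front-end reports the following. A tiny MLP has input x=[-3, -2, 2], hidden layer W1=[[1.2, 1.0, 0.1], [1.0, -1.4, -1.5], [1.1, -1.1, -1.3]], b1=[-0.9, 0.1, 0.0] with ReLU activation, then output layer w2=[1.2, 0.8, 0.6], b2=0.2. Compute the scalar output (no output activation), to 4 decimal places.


z1[0] = (1.2)·(-3) + (1.0)·(-2) + (0.1)·(2) - 0.9 = -6.3
z1[1] = (1.0)·(-3) + (-1.4)·(-2) + (-1.5)·(2) + 0.1 = -3.1
z1[2] = (1.1)·(-3) + (-1.1)·(-2) + (-1.3)·(2) + 0.0 = -3.7
h = ReLU(z1) = [0.0, 0.0, 0.0]
output = (1.2)·(0.0) + (0.8)·(0.0) + (0.6)·(0.0) + 0.2 = 0.2

0.2


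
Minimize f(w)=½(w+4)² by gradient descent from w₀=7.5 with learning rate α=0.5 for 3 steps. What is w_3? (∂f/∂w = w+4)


step 1: grad = 7.5+4 = 11.5; w = 7.5 - 0.5·(11.5) = 1.75
step 2: grad = 1.75+4 = 5.75; w = 1.75 - 0.5·(5.75) = -1.125
step 3: grad = -1.125+4 = 2.875; w = -1.125 - 0.5·(2.875) = -2.5625

-2.5625


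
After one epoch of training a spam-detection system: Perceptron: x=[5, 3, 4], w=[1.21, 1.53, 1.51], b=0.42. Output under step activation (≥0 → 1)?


z = (5)·(1.21) + (3)·(1.53) + (4)·(1.51) + 0.42
  = 17.1
step(z) = 1 (z≥0)

1


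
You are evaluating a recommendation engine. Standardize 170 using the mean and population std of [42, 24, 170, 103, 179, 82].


μ = 100, σ = 58.6146
z = (170 - 100)/58.6146 = 1.1942

1.1942


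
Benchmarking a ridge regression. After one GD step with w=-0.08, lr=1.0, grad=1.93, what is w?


w_new = w - α·∇
= -0.08 - 1.0·1.93
= -0.08 - 1.93
= -2.01

-2.01


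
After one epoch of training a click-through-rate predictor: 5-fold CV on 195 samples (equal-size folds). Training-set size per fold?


Fold size = 195/5 = 39
Training per fold = 195 - 39 = 156

156


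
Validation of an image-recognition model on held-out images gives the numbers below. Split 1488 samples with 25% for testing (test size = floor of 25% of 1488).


Test = ⌊1488·25/100⌋ = 372
Train = 1488 - 372 = 1116

Train: 1116, Test: 372


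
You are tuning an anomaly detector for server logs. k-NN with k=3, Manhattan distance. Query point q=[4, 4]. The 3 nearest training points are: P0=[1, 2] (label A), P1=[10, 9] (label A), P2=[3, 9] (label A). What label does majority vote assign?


d(q,P0) = 5  (label A)
d(q,P1) = 11  (label A)
d(q,P2) = 6  (label A)
Votes: A=3, B=0
Majority → A

A


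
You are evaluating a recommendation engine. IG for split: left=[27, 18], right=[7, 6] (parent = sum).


Parent = [34, 24], H_parent = 0.9784
H_left = 0.971 (n=45), H_right = 0.9957 (n=13)
H_children = (45/58)·0.971 + (13/58)·0.9957 = 0.9765
IG = 0.9784 - 0.9765 = 0.0019

0.0019


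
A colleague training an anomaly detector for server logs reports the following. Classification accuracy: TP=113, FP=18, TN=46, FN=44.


Accuracy = (TP+TN)/(TP+TN+FP+FN)
= (113+46)/(221)
= 159/221 = 71.95%

71.95%


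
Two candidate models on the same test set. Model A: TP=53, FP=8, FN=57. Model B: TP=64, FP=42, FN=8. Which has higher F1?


Model A: P=53/61=0.8689, R=53/110=0.4818, F1=2PR/(P+R)=2TP/(2TP+FP+FN)=106/171=0.6199
Model B: P=64/106=0.6038, R=64/72=0.8889, F1=2PR/(P+R)=2TP/(2TP+FP+FN)=128/178=0.7191
0.6199 < 0.7191 → Model B

Model B


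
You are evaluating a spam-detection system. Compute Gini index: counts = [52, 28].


Probabilities: [52/80, 28/80] ≈ [0.65, 0.35]
Σpᵢ² = (2704 + 784)/80² = 3488/6400
Gini = 1 - Σpᵢ² = 1 - 3488/6400 = 0.455

0.455


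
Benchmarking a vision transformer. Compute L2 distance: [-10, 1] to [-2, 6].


d = √((-10+ 2)² + (1-6)²)
  = √(64 + 25)
  = √89 = 9.434

9.434


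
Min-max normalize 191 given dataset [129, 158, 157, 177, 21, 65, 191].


min=21, max=191
(191-21)/(191-21) = 170/170 = 1.0

1.0


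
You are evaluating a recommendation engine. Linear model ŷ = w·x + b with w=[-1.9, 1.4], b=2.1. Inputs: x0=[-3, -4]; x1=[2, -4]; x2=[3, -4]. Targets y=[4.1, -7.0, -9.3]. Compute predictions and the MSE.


ŷ0 = (-1.9)·(-3) + (1.4)·(-4) + 2.1 = 2.2
ŷ1 = (-1.9)·(2) + (1.4)·(-4) + 2.1 = -7.3
ŷ2 = (-1.9)·(3) + (1.4)·(-4) + 2.1 = -9.2
errors² = [3.61, 0.09, 0.01]
MSE = 3.7100/3 = 1.2367

1.2367


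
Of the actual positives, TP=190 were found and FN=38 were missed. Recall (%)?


Recall = TP/(TP+FN)
= 190/(190+38)
= 190/228 = 83.33%

83.33%


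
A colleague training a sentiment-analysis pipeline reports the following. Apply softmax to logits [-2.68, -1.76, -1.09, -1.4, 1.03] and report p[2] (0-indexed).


Exponentials: e^-2.68=0.0686, e^-1.76=0.172, e^-1.09=0.3362, e^-1.4=0.2466, e^1.03=2.8011
Sum = 3.6245
Softmax = [0.0189, 0.0475, 0.0928, 0.068, 0.7728]
p[2] = 0.3362/3.6245 = 0.0928

0.0928


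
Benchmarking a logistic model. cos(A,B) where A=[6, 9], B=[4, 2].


A·B = 6·4 + 9·2 = 42
‖A‖ = √117 = 10.8167, ‖B‖ = √20 = 4.4721
cos = 42/(√117·√20) = 42/√2340 = 0.8682

0.8682


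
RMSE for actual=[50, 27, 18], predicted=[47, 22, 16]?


MSE = 38/3 = 12.6667
RMSE = √(38/3) = 3.559

3.559


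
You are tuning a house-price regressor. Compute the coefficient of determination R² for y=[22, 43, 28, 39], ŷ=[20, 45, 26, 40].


ȳ = 33
SS_res = Σ(y-ŷ)² = 13
SS_tot = Σ(y-ȳ)² = 282
R² = 1 - SS_res/SS_tot = 1 - 0.0461 = 0.9539

0.9539


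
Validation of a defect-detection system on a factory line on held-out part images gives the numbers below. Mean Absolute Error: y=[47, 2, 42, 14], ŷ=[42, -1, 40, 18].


Absolute errors: |47-42|=5, |2+ 1|=3, |42-40|=2, |14-18|=4
Sum = 14
MAE = 14/4 = 7/2

7/2


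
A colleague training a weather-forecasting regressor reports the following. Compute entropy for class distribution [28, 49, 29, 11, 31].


Probabilities: [28/148, 49/148, 29/148, 11/148, 31/148] ≈ [0.1892, 0.3311, 0.1959, 0.0743, 0.2095]
H = -((28/148)·log₂(28/148) + (49/148)·log₂(49/148) + (29/148)·log₂(29/148) + (11/148)·log₂(11/148) + (31/148)·log₂(31/148))
  = 2.1943 bits

2.1943 bits


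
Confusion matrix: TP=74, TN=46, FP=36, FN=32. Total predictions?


Total = TP + TN + FP + FN
= 74 + 46 + 36 + 32
= 188
(Predicted positive: 110, predicted negative: 78)

188


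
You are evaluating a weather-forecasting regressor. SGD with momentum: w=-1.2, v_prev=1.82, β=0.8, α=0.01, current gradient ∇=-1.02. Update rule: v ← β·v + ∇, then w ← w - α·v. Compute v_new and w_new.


v_new = 0.8·1.82 - 1.02 = 1.456 - 1.02 = 0.436
w_new = -1.2 - 0.01·0.436 = -1.2 - 0.00436 = -1.20436

v_new=0.436, w_new=-1.20436


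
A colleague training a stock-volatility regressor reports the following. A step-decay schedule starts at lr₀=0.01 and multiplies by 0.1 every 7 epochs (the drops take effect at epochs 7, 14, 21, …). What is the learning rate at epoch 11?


n_drops = ⌊11/7⌋ = 1
lr = 0.01·0.1^1 = 0.01·0.1 = 0.001

0.001


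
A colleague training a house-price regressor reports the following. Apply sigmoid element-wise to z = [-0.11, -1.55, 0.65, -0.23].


σ(-0.11) = 1/(1+e^0.11) = 0.4725
σ(-1.55) = 1/(1+e^1.55) = 0.1751
σ(0.65) = 1/(1+e^-0.65) = 0.657
σ(-0.23) = 1/(1+e^0.23) = 0.4428
result = [0.4725, 0.1751, 0.657, 0.4428]

[0.4725, 0.1751, 0.657, 0.4428]


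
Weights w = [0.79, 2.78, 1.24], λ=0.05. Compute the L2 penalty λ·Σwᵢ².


‖w‖₂² = (0.79)² + (2.78)² + (1.24)²
     = 0.6241 + 7.7284 + 1.5376
     = 9.8901
λ·‖w‖₂² = 0.05·9.8901 = 0.494505

0.494505


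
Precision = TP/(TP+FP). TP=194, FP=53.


Precision = TP/(TP+FP)
= 194/(194+53)
= 194/247 = 78.54%

78.54%


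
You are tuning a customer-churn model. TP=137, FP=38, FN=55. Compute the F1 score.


Precision = 137/175 = 0.7829
Recall = 137/192 = 0.7135
F1 = 2·P·R/(P+R) = 2·TP/(2·TP+FP+FN) = 274/(274+38+55) = 274/367 = 0.7466

0.7466


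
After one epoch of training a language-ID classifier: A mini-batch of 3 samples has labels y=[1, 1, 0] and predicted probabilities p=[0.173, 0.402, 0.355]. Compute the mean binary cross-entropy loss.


L[0] = -ln(0.173) = 1.7545
L[1] = -ln(0.402) = 0.9113
L[2] = -ln(1-0.355) = -ln(0.645) = 0.4385
mean = (1.7545 + 0.9113 + 0.4385)/3 = 1.0348

1.0348


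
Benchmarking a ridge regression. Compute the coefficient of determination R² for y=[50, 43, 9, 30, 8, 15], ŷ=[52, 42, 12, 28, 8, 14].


ȳ = 25.8333
SS_res = Σ(y-ŷ)² = 19
SS_tot = Σ(y-ȳ)² = 1614.83
R² = 1 - SS_res/SS_tot = 1 - 0.0118 = 0.9882

0.9882


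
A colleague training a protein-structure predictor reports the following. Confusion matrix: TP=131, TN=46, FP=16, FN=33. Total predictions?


Total = TP + TN + FP + FN
= 131 + 46 + 16 + 33
= 226
(Predicted positive: 147, predicted negative: 79)

226


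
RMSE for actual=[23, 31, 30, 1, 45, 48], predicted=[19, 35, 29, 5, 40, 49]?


MSE = 75/6 = 12.5
RMSE = √(75/6) = 3.5355

3.5355


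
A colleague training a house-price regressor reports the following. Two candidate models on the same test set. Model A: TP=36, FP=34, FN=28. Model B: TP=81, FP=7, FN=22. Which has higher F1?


Model A: P=36/70=0.5143, R=36/64=0.5625, F1=2PR/(P+R)=2TP/(2TP+FP+FN)=72/134=0.5373
Model B: P=81/88=0.9205, R=81/103=0.7864, F1=2PR/(P+R)=2TP/(2TP+FP+FN)=162/191=0.8482
0.5373 < 0.8482 → Model B

Model B


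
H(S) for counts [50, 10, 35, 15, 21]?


Probabilities: [50/131, 10/131, 35/131, 15/131, 21/131] ≈ [0.3817, 0.0763, 0.2672, 0.1145, 0.1603]
H = -((50/131)·log₂(50/131) + (10/131)·log₂(10/131) + (35/131)·log₂(35/131) + (15/131)·log₂(15/131) + (21/131)·log₂(21/131))
  = 2.1038 bits

2.1038 bits


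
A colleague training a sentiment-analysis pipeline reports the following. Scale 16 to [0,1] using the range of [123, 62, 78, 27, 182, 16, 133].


min=16, max=182
(16-16)/(182-16) = 0/166 = 0.0

0.0


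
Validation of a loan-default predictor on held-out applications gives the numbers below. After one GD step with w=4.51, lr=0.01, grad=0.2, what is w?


w_new = w - α·∇
= 4.51 - 0.01·0.2
= 4.51 - 0.002
= 4.508

4.508


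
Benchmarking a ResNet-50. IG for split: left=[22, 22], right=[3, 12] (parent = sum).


Parent = [25, 34], H_parent = 0.9831
H_left = 1 (n=44), H_right = 0.7219 (n=15)
H_children = (44/59)·1 + (15/59)·0.7219 = 0.9293
IG = 0.9831 - 0.9293 = 0.0538

0.0538


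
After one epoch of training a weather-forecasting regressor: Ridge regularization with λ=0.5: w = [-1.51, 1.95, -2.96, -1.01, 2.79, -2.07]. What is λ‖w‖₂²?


‖w‖₂² = (-1.51)² + (1.95)² + (-2.96)² + (-1.01)² + (2.79)² + (-2.07)²
     = 2.2801 + 3.8025 + 8.7616 + 1.0201 + 7.7841 + 4.2849
     = 27.9333
λ·‖w‖₂² = 0.5·27.9333 = 13.96665

13.96665


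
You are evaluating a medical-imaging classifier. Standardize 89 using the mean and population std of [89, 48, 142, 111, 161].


μ = 110.2, σ = 39.7764
z = (89 - 110.2)/39.7764 = -0.533

-0.533


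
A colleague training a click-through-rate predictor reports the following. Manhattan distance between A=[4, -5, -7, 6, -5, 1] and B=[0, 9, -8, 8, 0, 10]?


d = |4-0| + |-5-9| + |-7+ 8| + |6-8| + |-5-0| + |1-10|
  = 4 + 14 + 1 + 2 + 5 + 9
  = 35

35


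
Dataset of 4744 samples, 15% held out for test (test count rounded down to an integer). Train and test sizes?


Test = ⌊4744·15/100⌋ = 711
Train = 4744 - 711 = 4033

Train: 4033, Test: 711


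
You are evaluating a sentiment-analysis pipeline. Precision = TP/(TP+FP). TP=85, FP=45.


Precision = TP/(TP+FP)
= 85/(85+45)
= 85/130 = 65.38%

65.38%


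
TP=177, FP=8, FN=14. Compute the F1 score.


Precision = 177/185 = 0.9568
Recall = 177/191 = 0.9267
F1 = 2·P·R/(P+R) = 2·TP/(2·TP+FP+FN) = 354/(354+8+14) = 354/376 = 0.9415

0.9415


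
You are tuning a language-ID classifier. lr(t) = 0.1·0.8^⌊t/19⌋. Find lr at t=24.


n_drops = ⌊24/19⌋ = 1
lr = 0.1·0.8^1 = 0.1·0.8 = 0.08

0.08


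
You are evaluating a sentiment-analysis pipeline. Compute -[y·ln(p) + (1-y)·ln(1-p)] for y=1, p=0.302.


BCE = -[y·ln(p) + (1-y)·ln(1-p)]
= -1·ln(0.302) - 0
= -ln(0.302) = 1.1973

1.1973


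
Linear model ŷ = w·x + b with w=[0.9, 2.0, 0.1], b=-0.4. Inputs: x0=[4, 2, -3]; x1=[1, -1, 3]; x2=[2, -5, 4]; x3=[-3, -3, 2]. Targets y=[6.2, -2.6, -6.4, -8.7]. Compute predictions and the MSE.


ŷ0 = (0.9)·(4) + (2.0)·(2) + (0.1)·(-3) - 0.4 = 6.9
ŷ1 = (0.9)·(1) + (2.0)·(-1) + (0.1)·(3) - 0.4 = -1.2
ŷ2 = (0.9)·(2) + (2.0)·(-5) + (0.1)·(4) - 0.4 = -8.2
ŷ3 = (0.9)·(-3) + (2.0)·(-3) + (0.1)·(2) - 0.4 = -8.9
errors² = [0.49, 1.96, 3.24, 0.04]
MSE = 5.7300/4 = 1.4325

1.4325


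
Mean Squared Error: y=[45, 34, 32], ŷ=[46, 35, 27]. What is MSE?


Squared errors: (45-46)²=1, (34-35)²=1, (32-27)²=25
Sum = 27
MSE = 27/3 = 9

9


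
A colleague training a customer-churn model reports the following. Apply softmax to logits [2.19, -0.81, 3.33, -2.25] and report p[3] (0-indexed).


Exponentials: e^2.19=8.9352, e^-0.81=0.4449, e^3.33=27.9383, e^-2.25=0.1054
Sum = 37.4238
Softmax = [0.2388, 0.0119, 0.7465, 0.0028]
p[3] = 0.1054/37.4238 = 0.0028

0.0028


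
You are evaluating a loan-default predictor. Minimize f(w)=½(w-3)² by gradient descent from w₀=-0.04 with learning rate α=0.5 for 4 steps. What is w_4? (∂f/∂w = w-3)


step 1: grad = -0.04-3 = -3.04; w = -0.04 - 0.5·(-3.04) = 1.48
step 2: grad = 1.48-3 = -1.52; w = 1.48 - 0.5·(-1.52) = 2.24
step 3: grad = 2.24-3 = -0.76; w = 2.24 - 0.5·(-0.76) = 2.62
step 4: grad = 2.62-3 = -0.38; w = 2.62 - 0.5·(-0.38) = 2.81

2.81


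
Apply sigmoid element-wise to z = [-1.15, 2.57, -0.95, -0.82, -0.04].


σ(-1.15) = 1/(1+e^1.15) = 0.2405
σ(2.57) = 1/(1+e^-2.57) = 0.9289
σ(-0.95) = 1/(1+e^0.95) = 0.2789
σ(-0.82) = 1/(1+e^0.82) = 0.3058
σ(-0.04) = 1/(1+e^0.04) = 0.49
result = [0.2405, 0.9289, 0.2789, 0.3058, 0.49]

[0.2405, 0.9289, 0.2789, 0.3058, 0.49]


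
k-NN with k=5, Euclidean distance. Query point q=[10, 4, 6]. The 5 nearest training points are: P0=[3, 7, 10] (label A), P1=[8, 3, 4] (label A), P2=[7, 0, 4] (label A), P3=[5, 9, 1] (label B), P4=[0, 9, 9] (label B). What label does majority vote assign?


d(q,P0) = 8.6023  (label A)
d(q,P1) = 3.0  (label A)
d(q,P2) = 5.3852  (label A)
d(q,P3) = 8.6603  (label B)
d(q,P4) = 11.5758  (label B)
Votes: A=3, B=2
Majority → A

A


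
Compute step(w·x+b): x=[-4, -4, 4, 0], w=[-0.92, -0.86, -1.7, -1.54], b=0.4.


z = (-4)·(-0.92) + (-4)·(-0.86) + (4)·(-1.7) + (0)·(-1.54) + 0.4
  = 0.72
step(z) = 1 (z≥0)

1


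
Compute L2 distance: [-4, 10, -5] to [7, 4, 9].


d = √((-4-7)² + (10-4)² + (-5-9)²)
  = √(121 + 36 + 196)
  = √353 = 18.7883

18.7883


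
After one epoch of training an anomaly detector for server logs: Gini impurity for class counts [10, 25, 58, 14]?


Probabilities: [10/107, 25/107, 58/107, 14/107] ≈ [0.0935, 0.2336, 0.5421, 0.1308]
Σpᵢ² = (100 + 625 + 3364 + 196)/107² = 4285/11449
Gini = 1 - Σpᵢ² = 1 - 4285/11449 = 0.6257

0.6257


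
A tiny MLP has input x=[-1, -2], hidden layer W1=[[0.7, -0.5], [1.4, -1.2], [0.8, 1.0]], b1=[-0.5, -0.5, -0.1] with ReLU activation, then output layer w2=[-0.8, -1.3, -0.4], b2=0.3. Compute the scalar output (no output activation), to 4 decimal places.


z1[0] = (0.7)·(-1) + (-0.5)·(-2) - 0.5 = -0.2
z1[1] = (1.4)·(-1) + (-1.2)·(-2) - 0.5 = 0.5
z1[2] = (0.8)·(-1) + (1.0)·(-2) - 0.1 = -2.9
h = ReLU(z1) = [0.0, 0.5, 0.0]
output = (-0.8)·(0.0) + (-1.3)·(0.5) + (-0.4)·(0.0) + 0.3 = -0.35

-0.35


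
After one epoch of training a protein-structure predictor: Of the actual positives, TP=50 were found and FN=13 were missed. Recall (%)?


Recall = TP/(TP+FN)
= 50/(50+13)
= 50/63 = 79.37%

79.37%


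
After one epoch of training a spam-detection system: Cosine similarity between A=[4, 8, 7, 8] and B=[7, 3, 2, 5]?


A·B = 4·7 + 8·3 + 7·2 + 8·5 = 106
‖A‖ = √193 = 13.8924, ‖B‖ = √87 = 9.3274
cos = 106/(√193·√87) = 106/√16791 = 0.818

0.818


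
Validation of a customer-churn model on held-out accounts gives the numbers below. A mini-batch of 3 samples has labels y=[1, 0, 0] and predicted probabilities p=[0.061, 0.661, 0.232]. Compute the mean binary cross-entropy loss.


L[0] = -ln(0.061) = 2.7969
L[1] = -ln(1-0.661) = -ln(0.339) = 1.0818
L[2] = -ln(1-0.232) = -ln(0.768) = 0.264
mean = (2.7969 + 1.0818 + 0.264)/3 = 1.3809

1.3809


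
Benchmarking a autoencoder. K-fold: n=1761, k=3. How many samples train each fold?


Fold size = 1761/3 = 587
Training per fold = 1761 - 587 = 1174

1174


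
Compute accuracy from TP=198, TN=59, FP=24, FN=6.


Accuracy = (TP+TN)/(TP+TN+FP+FN)
= (198+59)/(287)
= 257/287 = 89.55%

89.55%


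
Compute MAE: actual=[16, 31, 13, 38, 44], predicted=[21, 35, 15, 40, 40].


Absolute errors: |16-21|=5, |31-35|=4, |13-15|=2, |38-40|=2, |44-40|=4
Sum = 17
MAE = 17/5 = 17/5

17/5


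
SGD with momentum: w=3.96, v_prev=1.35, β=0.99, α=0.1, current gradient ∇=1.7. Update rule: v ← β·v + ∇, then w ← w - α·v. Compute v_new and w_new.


v_new = 0.99·1.35 + 1.7 = 1.3365 + 1.7 = 3.0365
w_new = 3.96 - 0.1·3.0365 = 3.96 - 0.30365 = 3.65635

v_new=3.0365, w_new=3.65635


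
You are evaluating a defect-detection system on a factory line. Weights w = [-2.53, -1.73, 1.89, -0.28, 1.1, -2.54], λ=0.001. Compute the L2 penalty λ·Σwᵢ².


‖w‖₂² = (-2.53)² + (-1.73)² + (1.89)² + (-0.28)² + (1.1)² + (-2.54)²
     = 6.4009 + 2.9929 + 3.5721 + 0.0784 + 1.21 + 6.4516
     = 20.7059
λ·‖w‖₂² = 0.001·20.7059 = 0.020706

0.020706


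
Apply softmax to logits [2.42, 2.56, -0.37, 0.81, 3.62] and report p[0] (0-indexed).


Exponentials: e^2.42=11.2459, e^2.56=12.9358, e^-0.37=0.6907, e^0.81=2.2479, e^3.62=37.3376
Sum = 64.4579
Softmax = [0.1745, 0.2007, 0.0107, 0.0349, 0.5793]
p[0] = 11.2459/64.4579 = 0.1745

0.1745


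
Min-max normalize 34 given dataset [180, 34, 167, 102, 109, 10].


min=10, max=180
(34-10)/(180-10) = 24/170 = 0.1412

0.1412


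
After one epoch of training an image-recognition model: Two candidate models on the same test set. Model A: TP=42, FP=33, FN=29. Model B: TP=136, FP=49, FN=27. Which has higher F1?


Model A: P=42/75=0.56, R=42/71=0.5915, F1=2PR/(P+R)=2TP/(2TP+FP+FN)=84/146=0.5753
Model B: P=136/185=0.7351, R=136/163=0.8344, F1=2PR/(P+R)=2TP/(2TP+FP+FN)=272/348=0.7816
0.5753 < 0.7816 → Model B

Model B


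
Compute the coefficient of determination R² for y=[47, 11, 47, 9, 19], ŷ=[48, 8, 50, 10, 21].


ȳ = 26.6
SS_res = Σ(y-ŷ)² = 24
SS_tot = Σ(y-ȳ)² = 1443.2
R² = 1 - SS_res/SS_tot = 1 - 0.0166 = 0.9834

0.9834


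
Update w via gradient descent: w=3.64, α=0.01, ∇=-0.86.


w_new = w - α·∇
= 3.64 - 0.01·-0.86
= 3.64 + 0.0086
= 3.6486

3.6486


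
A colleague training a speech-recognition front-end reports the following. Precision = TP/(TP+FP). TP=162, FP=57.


Precision = TP/(TP+FP)
= 162/(162+57)
= 162/219 = 73.97%

73.97%


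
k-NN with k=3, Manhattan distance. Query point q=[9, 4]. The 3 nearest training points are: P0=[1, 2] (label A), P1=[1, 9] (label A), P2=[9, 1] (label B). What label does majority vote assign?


d(q,P0) = 10  (label A)
d(q,P1) = 13  (label A)
d(q,P2) = 3  (label B)
Votes: A=2, B=1
Majority → A

A


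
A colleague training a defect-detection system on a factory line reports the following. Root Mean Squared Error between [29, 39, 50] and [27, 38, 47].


MSE = 14/3 = 4.6667
RMSE = √(14/3) = 2.1602

2.1602


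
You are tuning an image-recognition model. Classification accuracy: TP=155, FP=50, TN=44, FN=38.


Accuracy = (TP+TN)/(TP+TN+FP+FN)
= (155+44)/(287)
= 199/287 = 69.34%

69.34%


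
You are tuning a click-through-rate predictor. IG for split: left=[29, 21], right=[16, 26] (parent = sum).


Parent = [45, 47], H_parent = 0.9997
H_left = 0.9815 (n=50), H_right = 0.9587 (n=42)
H_children = (50/92)·0.9815 + (42/92)·0.9587 = 0.9711
IG = 0.9997 - 0.9711 = 0.0286

0.0286


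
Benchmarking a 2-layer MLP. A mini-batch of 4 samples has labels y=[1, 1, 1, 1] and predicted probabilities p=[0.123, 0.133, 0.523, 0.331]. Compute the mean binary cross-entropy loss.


L[0] = -ln(0.123) = 2.0956
L[1] = -ln(0.133) = 2.0174
L[2] = -ln(0.523) = 0.6482
L[3] = -ln(0.331) = 1.1056
mean = (2.0956 + 2.0174 + 0.6482 + 1.1056)/4 = 1.4667

1.4667


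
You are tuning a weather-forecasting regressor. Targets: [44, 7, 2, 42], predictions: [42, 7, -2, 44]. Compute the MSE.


Squared errors: (44-42)²=4, (7-7)²=0, (2+ 2)²=16, (42-44)²=4
Sum = 24
MSE = 24/4 = 6

6


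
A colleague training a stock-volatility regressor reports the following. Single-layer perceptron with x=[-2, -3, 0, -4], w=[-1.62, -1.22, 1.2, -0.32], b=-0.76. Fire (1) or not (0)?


z = (-2)·(-1.62) + (-3)·(-1.22) + (0)·(1.2) + (-4)·(-0.32) - 0.76
  = 7.42
step(z) = 1 (z≥0)

1


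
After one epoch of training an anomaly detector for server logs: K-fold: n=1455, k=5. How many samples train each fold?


Fold size = 1455/5 = 291
Training per fold = 1455 - 291 = 1164

1164


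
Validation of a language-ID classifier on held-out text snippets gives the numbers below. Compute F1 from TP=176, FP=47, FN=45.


Precision = 176/223 = 0.7892
Recall = 176/221 = 0.7964
F1 = 2·P·R/(P+R) = 2·TP/(2·TP+FP+FN) = 352/(352+47+45) = 352/444 = 0.7928

0.7928


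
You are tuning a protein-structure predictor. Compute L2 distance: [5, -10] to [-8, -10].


d = √((5+ 8)² + (-10+ 10)²)
  = √(169 + 0)
  = √169 = 13.0

13.0


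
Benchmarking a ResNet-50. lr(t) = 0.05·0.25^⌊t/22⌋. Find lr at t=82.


n_drops = ⌊82/22⌋ = 3
lr = 0.05·0.25^3 = 0.05·0.015625 = 0.00078125

0.00078125


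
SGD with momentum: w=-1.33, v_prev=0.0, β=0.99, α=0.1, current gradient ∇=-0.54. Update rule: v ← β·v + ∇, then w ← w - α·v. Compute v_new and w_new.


v_new = 0.99·0.0 - 0.54 = 0 - 0.54 = -0.54
w_new = -1.33 - 0.1·-0.54 = -1.33 + 0.054 = -1.276

v_new=-0.54, w_new=-1.276


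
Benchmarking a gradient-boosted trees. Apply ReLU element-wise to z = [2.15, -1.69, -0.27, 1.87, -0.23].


ReLU(2.15) = max(0, 2.15) = 2.15
ReLU(-1.69) = max(0, -1.69) = 0.0
ReLU(-0.27) = max(0, -0.27) = 0.0
ReLU(1.87) = max(0, 1.87) = 1.87
ReLU(-0.23) = max(0, -0.23) = 0.0
result = [2.15, 0.0, 0.0, 1.87, 0.0]

[2.15, 0.0, 0.0, 1.87, 0.0]


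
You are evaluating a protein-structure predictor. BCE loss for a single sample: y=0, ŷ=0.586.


BCE = -[y·ln(p) + (1-y)·ln(1-p)]
= -0 - 1·ln(1-0.586)
= -ln(0.414) = 0.8819

0.8819


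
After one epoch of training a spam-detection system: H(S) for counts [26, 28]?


Probabilities: [26/54, 28/54] ≈ [0.4815, 0.5185]
H = -((26/54)·log₂(26/54) + (28/54)·log₂(28/54))
  = 0.999 bits

0.999 bits


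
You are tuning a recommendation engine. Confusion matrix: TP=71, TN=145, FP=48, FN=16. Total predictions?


Total = TP + TN + FP + FN
= 71 + 145 + 48 + 16
= 280
(Predicted positive: 119, predicted negative: 161)

280


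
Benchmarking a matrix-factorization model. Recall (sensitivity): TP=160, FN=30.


Recall = TP/(TP+FN)
= 160/(160+30)
= 160/190 = 84.21%

84.21%


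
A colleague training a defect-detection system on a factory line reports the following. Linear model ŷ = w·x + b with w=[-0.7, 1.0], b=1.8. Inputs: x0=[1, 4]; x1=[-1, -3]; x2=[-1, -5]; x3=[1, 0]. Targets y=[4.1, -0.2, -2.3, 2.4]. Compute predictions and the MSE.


ŷ0 = (-0.7)·(1) + (1.0)·(4) + 1.8 = 5.1
ŷ1 = (-0.7)·(-1) + (1.0)·(-3) + 1.8 = -0.5
ŷ2 = (-0.7)·(-1) + (1.0)·(-5) + 1.8 = -2.5
ŷ3 = (-0.7)·(1) + (1.0)·(0) + 1.8 = 1.1
errors² = [1.0, 0.09, 0.04, 1.69]
MSE = 2.8200/4 = 0.705

0.705


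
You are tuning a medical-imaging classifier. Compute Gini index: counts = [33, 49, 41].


Probabilities: [33/123, 49/123, 41/123] ≈ [0.2683, 0.3984, 0.3333]
Σpᵢ² = (1089 + 2401 + 1681)/123² = 5171/15129
Gini = 1 - Σpᵢ² = 1 - 5171/15129 = 0.6582

0.6582


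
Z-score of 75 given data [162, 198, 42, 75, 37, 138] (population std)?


μ = 108.6667, σ = 61.1001
z = (75 - 108.6667)/61.1001 = -0.551

-0.551


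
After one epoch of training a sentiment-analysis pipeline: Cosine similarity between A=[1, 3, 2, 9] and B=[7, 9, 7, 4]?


A·B = 1·7 + 3·9 + 2·7 + 9·4 = 84
‖A‖ = √95 = 9.7468, ‖B‖ = √195 = 13.9642
cos = 84/(√95·√195) = 84/√18525 = 0.6172

0.6172


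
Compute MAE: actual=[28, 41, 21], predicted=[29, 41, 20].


Absolute errors: |28-29|=1, |41-41|=0, |21-20|=1
Sum = 2
MAE = 2/3 = 2/3

2/3


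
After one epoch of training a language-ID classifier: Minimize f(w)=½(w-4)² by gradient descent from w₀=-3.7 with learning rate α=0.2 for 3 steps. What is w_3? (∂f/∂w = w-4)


step 1: grad = -3.7-4 = -7.7; w = -3.7 - 0.2·(-7.7) = -2.16
step 2: grad = -2.16-4 = -6.16; w = -2.16 - 0.2·(-6.16) = -0.928
step 3: grad = -0.928-4 = -4.928; w = -0.928 - 0.2·(-4.928) = 0.0576

0.0576


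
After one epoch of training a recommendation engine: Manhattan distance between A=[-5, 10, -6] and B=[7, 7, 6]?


d = |-5-7| + |10-7| + |-6-6|
  = 12 + 3 + 12
  = 27

27


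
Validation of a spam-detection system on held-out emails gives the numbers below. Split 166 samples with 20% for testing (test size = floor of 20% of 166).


Test = ⌊166·20/100⌋ = 33
Train = 166 - 33 = 133

Train: 133, Test: 33


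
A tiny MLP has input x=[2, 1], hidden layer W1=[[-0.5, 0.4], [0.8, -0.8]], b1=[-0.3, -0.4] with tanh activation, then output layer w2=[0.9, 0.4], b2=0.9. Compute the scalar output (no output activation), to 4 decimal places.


z1[0] = (-0.5)·(2) + (0.4)·(1) - 0.3 = -0.9
z1[1] = (0.8)·(2) + (-0.8)·(1) - 0.4 = 0.4
h = tanh(z1) = [-0.7163, 0.3799]
output = (0.9)·(-0.7163) + (0.4)·(0.3799) + 0.9 = 0.4073

0.4073


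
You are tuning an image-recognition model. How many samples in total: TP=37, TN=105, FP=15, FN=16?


Total = TP + TN + FP + FN
= 37 + 105 + 15 + 16
= 173
(Predicted positive: 52, predicted negative: 121)

173


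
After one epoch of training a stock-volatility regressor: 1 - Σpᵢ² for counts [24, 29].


Probabilities: [24/53, 29/53] ≈ [0.4528, 0.5472]
Σpᵢ² = (576 + 841)/53² = 1417/2809
Gini = 1 - Σpᵢ² = 1 - 1417/2809 = 0.4956

0.4956


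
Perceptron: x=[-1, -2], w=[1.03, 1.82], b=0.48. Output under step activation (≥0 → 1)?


z = (-1)·(1.03) + (-2)·(1.82) + 0.48
  = -4.19
step(z) = 0 (z<0)

0


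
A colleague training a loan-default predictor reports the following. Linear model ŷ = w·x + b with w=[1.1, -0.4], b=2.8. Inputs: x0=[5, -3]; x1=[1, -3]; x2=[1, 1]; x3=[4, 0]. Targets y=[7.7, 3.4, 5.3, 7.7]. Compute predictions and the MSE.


ŷ0 = (1.1)·(5) + (-0.4)·(-3) + 2.8 = 9.5
ŷ1 = (1.1)·(1) + (-0.4)·(-3) + 2.8 = 5.1
ŷ2 = (1.1)·(1) + (-0.4)·(1) + 2.8 = 3.5
ŷ3 = (1.1)·(4) + (-0.4)·(0) + 2.8 = 7.2
errors² = [3.24, 2.89, 3.24, 0.25]
MSE = 9.6200/4 = 2.405

2.405


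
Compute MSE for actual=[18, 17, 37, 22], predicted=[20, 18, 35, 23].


Squared errors: (18-20)²=4, (17-18)²=1, (37-35)²=4, (22-23)²=1
Sum = 10
MSE = 10/4 = 5/2

5/2


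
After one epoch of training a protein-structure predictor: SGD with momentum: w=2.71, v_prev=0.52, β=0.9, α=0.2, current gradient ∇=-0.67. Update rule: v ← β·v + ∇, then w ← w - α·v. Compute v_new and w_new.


v_new = 0.9·0.52 - 0.67 = 0.468 - 0.67 = -0.202
w_new = 2.71 - 0.2·-0.202 = 2.71 + 0.0404 = 2.7504

v_new=-0.202, w_new=2.7504


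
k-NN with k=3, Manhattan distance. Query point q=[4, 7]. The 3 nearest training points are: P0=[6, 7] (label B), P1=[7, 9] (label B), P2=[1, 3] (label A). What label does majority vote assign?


d(q,P0) = 2  (label B)
d(q,P1) = 5  (label B)
d(q,P2) = 7  (label A)
Votes: A=1, B=2
Majority → B

B


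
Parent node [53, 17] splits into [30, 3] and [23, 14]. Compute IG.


Parent = [53, 17], H_parent = 0.7998
H_left = 0.4395 (n=33), H_right = 0.9569 (n=37)
H_children = (33/70)·0.4395 + (37/70)·0.9569 = 0.713
IG = 0.7998 - 0.713 = 0.0868

0.0868


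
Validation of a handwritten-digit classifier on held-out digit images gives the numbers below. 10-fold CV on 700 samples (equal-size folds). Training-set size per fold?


Fold size = 700/10 = 70
Training per fold = 700 - 70 = 630

630


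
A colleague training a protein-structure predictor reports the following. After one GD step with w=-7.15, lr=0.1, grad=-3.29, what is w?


w_new = w - α·∇
= -7.15 - 0.1·-3.29
= -7.15 + 0.329
= -6.821

-6.821


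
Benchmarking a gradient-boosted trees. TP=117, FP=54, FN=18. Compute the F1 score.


Precision = 117/171 = 0.6842
Recall = 117/135 = 0.8667
F1 = 2·P·R/(P+R) = 2·TP/(2·TP+FP+FN) = 234/(234+54+18) = 234/306 = 0.7647

0.7647


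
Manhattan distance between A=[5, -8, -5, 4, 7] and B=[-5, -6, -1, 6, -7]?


d = |5+ 5| + |-8+ 6| + |-5+ 1| + |4-6| + |7+ 7|
  = 10 + 2 + 4 + 2 + 14
  = 32

32


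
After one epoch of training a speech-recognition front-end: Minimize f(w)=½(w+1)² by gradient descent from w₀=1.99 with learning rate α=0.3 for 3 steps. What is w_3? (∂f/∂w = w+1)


step 1: grad = 1.99+1 = 2.99; w = 1.99 - 0.3·(2.99) = 1.093
step 2: grad = 1.093+1 = 2.093; w = 1.093 - 0.3·(2.093) = 0.4651
step 3: grad = 0.4651+1 = 1.4651; w = 0.4651 - 0.3·(1.4651) = 0.02557

0.02557


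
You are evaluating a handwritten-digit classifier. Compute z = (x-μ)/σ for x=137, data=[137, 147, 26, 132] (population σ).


μ = 110.5, σ = 49.0841
z = (137 - 110.5)/49.0841 = 0.5399

0.5399


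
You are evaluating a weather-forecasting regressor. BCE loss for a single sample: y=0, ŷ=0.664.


BCE = -[y·ln(p) + (1-y)·ln(1-p)]
= -0 - 1·ln(1-0.664)
= -ln(0.336) = 1.0906

1.0906


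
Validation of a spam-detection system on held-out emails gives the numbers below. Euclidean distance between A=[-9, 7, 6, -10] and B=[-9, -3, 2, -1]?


d = √((-9+ 9)² + (7+ 3)² + (6-2)² + (-10+ 1)²)
  = √(0 + 100 + 16 + 81)
  = √197 = 14.0357

14.0357


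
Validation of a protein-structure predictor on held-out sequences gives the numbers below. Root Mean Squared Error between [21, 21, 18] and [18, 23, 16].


MSE = 17/3 = 5.6667
RMSE = √(17/3) = 2.3805

2.3805


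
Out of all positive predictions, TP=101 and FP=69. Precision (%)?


Precision = TP/(TP+FP)
= 101/(101+69)
= 101/170 = 59.41%

59.41%
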